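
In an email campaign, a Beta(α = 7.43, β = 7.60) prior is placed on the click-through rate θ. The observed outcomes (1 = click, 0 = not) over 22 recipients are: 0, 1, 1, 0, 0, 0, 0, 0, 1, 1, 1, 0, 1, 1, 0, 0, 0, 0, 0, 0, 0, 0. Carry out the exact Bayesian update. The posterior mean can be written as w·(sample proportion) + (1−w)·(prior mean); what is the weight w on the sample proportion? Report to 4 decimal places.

The Beta prior is conjugate to a Binomial/Bernoulli likelihood; the update adds successes to α and failures to β.
Posterior mean = (α₀+k)/(α₀+β₀+n) = [n/(α₀+β₀+n)]·(k/n) + [(α₀+β₀)/(α₀+β₀+n)]·α₀/(α₀+β₀), so only n and the prior enter the weight.
The weight on the data is w = n/(α₀+β₀+n) = 22/(7.43+7.60+22) = 22/37.03 = 0.5941.

0.5941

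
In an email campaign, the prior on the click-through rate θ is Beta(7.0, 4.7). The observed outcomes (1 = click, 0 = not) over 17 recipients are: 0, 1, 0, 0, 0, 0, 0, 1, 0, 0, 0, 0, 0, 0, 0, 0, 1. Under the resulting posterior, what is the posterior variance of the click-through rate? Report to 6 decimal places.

0.007644

The Beta prior is conjugate to a Binomial/Bernoulli likelihood; the update adds successes to α and failures to β.
Posterior: Beta(α+k, β+n−k) = Beta(7.0+3, 4.7+14) = Beta(10.0, 18.7).
Var = αβ/((α+β)²(α+β+1)) = 10.0·18.7/(28.7²·29.7) = 0.007644.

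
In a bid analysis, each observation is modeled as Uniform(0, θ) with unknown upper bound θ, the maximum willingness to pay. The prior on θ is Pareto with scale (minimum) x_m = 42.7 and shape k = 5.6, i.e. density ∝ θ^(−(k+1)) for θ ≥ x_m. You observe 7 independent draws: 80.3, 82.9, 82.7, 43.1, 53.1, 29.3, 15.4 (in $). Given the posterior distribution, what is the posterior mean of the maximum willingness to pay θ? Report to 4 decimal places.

90.0466

A Pareto(scale x_m, shape k) prior on the upper bound θ of Uniform(0, θ) is conjugate: posterior is Pareto(max(x_m, max xᵢ), k + n).
Sample maximum = 82.9; prior scale x_m = 42.7 → posterior scale = max = 82.9.
Posterior shape = 5.6 + 7 = 12.6.
E[θ|data] = k·x_m/(k−1) = 12.6·82.9/11.6 = 90.0466.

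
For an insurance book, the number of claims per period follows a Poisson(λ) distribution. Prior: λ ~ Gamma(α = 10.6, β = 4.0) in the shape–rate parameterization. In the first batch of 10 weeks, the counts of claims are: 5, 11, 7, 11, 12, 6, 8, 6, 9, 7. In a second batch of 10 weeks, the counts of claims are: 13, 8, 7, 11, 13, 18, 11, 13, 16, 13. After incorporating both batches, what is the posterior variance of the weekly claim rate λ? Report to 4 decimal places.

With a Gamma(shape α, rate β) prior, the Poisson likelihood is conjugate: the posterior is Gamma(α + ΣXᵢ, β + n).
Batch 1: sum of counts S = 82 over n = 10 weeks.
After batch 1: Gamma(α+S, β+n) = Gamma(10.6+82, 4.0+10) = Gamma(92.6, 14.0).
Batch 2: sum of counts S = 123 over n = 10 weeks.
After batch 2: Gamma(α+S, β+n) = Gamma(92.6+123, 14.0+10) = Gamma(215.6, 24.0).
Var = α/β² = 215.6/24.0² = 0.3743.

0.3743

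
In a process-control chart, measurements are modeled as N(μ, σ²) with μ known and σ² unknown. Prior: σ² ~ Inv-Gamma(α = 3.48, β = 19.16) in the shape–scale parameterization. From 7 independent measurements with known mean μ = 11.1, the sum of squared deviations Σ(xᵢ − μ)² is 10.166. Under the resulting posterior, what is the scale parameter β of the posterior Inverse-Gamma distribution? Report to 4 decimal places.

24.2430

With known mean μ and an Inverse-Gamma(α, β) prior on σ², the Normal likelihood is conjugate: posterior is Inv-Gamma(α + n/2, β + Σ(xᵢ−μ)²/2).
Posterior: Inv-Gamma(3.48 + 7/2, 19.16 + 10.166/2) = Inv-Gamma(6.98, 24.2430).
Posterior β = 24.2430.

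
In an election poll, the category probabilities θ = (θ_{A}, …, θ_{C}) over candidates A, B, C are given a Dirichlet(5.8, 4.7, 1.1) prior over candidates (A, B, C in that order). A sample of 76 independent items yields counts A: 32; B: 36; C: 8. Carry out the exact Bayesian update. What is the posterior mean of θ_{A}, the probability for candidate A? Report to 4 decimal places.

0.4315

The Dirichlet prior is conjugate to the Multinomial likelihood: each posterior αⱼ = prior αⱼ + observed count nⱼ.
Posterior concentration: (37.8, 40.7, 9.1), total = 87.6.
E[θ_{A}|data] = α_{A}/Σα = 37.8/87.6 = 0.4315.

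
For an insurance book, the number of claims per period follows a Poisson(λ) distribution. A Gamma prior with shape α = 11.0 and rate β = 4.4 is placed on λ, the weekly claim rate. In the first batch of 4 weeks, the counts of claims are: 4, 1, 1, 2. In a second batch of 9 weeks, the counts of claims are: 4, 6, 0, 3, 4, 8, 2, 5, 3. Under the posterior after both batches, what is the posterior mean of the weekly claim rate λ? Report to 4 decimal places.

3.1034

With a Gamma(shape α, rate β) prior, the Poisson likelihood is conjugate: the posterior is Gamma(α + ΣXᵢ, β + n).
Batch 1: sum of counts S = 8 over n = 4 weeks.
After batch 1: Gamma(α+S, β+n) = Gamma(11.0+8, 4.4+4) = Gamma(19.0, 8.4).
Batch 2: sum of counts S = 35 over n = 9 weeks.
After batch 2: Gamma(α+S, β+n) = Gamma(19.0+35, 8.4+9) = Gamma(54.0, 17.4).
Posterior mean = α/β = 54.0/17.4 = 3.1034.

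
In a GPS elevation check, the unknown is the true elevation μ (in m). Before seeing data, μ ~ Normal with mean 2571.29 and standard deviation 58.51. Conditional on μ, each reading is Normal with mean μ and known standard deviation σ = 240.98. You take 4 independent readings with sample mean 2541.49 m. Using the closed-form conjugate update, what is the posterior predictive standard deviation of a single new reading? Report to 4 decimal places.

For Normal data with known variance σ², a Normal(μ₀, σ₀²) prior on μ is conjugate. Posterior precision = 1/σ₀² + n/σ²; posterior mean is the precision-weighted average of μ₀ and x̄.
σ₀² = 58.51² = 3423.4201, σ² = 240.98² = 58071.3604; σ² + n·σ₀² = 58071.3604 + 4·3423.4201 = 71765.0408.
Posterior precision = 1/σ₀² + n/σ² = 1/3423.4201 + 4/58071.3604 = (σ² + n·σ₀²)/(σ₀²σ²) = 71765.0408/(3423.4201·58071.3604); posterior variance σₙ² = σ₀²σ²/(σ² + n·σ₀²) = 3423.4201·58071.3604/71765.0408 = 2770.188106.
Predictive variance for one new observation = σₙ² + σ² = 3423.4201·58071.3604/71765.0408 + 58071.3604 = σ²·(σ₀² + 71765.0408)/71765.0408 = 58071.3604·75188.4609/71765.0408 = 60841.548506; SD = √(58071.3604·75188.4609/71765.0408) = 246.6608.

246.6608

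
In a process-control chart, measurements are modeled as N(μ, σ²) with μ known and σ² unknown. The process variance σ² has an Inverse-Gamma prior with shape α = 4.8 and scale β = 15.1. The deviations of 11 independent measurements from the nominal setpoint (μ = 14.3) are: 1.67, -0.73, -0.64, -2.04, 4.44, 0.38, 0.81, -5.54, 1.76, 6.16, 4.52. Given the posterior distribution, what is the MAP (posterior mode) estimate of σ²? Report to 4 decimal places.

With known mean μ and an Inverse-Gamma(α, β) prior on σ², the Normal likelihood is conjugate: posterior is Inv-Gamma(α + n/2, β + Σ(xᵢ−μ)²/2).
Σ(xᵢ−μ)² = (1.67)² + (-0.73)² + (-0.64)² + (-2.04)² + (4.44)² + (0.38)² + (0.81)² + (-5.54)² + (1.76)² + (6.16)² + (4.52)² = 120.5723.
Posterior: Inv-Gamma(4.8 + 11/2, 15.1 + 120.5723/2) = Inv-Gamma(10.30, 75.38615).
Mode = β/(α+1) = 75.38615/11.30 = 6.6713.

6.6713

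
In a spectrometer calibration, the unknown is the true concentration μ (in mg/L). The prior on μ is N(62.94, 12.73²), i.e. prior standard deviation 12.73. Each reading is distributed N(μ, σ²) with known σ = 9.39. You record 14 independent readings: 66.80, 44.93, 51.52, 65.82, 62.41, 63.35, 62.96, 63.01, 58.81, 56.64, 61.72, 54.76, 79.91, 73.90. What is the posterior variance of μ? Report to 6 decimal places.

6.062399

For Normal data with known variance σ², a Normal(μ₀, σ₀²) prior on μ is conjugate. Posterior precision = 1/σ₀² + n/σ²; posterior mean is the precision-weighted average of μ₀ and x̄.
σ₀² = 12.73² = 162.0529, σ² = 9.39² = 88.1721; σ² + n·σ₀² = 88.1721 + 14·162.0529 = 2356.9127.
Posterior precision = 1/σ₀² + n/σ² = 1/162.0529 + 14/88.1721 = (σ² + n·σ₀²)/(σ₀²σ²) = 2356.9127/(162.0529·88.1721); posterior variance σₙ² = σ₀²σ²/(σ² + n·σ₀²) = 162.0529·88.1721/2356.9127 = 6.062399.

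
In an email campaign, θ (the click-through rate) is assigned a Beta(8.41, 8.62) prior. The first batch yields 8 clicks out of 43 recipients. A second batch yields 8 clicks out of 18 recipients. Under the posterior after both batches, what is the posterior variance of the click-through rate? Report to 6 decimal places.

0.002720

The Beta prior is conjugate to a Binomial/Bernoulli likelihood; the update adds successes to α and failures to β.
After batch 1: Beta(8.41+8, 8.62+35) = Beta(16.41, 43.62).
After batch 2: Beta(16.41+8, 43.62+10) = Beta(24.41, 53.62).
Var = αβ/((α+β)²(α+β+1)) = 24.41·53.62/(78.03²·79.03) = 0.002720.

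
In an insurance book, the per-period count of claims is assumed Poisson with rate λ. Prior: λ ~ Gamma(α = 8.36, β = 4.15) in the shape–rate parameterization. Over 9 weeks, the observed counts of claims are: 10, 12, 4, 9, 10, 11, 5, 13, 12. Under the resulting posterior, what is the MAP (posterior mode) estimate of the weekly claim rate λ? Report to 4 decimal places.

With a Gamma(shape α, rate β) prior, the Poisson likelihood is conjugate: the posterior is Gamma(α + ΣXᵢ, β + n).
Sum of counts S = 86 over n = 9 weeks.
Posterior: Gamma(α+S, β+n) = Gamma(8.36+86, 4.15+9) = Gamma(94.36, 13.15).
Mode of Gamma(α,β) for α≥1 is (α−1)/β = 93.36/13.15 = 7.0996.

7.0996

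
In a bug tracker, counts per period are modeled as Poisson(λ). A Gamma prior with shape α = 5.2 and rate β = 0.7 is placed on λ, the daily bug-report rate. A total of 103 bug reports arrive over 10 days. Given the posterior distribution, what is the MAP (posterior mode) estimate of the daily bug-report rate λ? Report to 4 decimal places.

10.0187

With a Gamma(shape α, rate β) prior, the Poisson likelihood is conjugate: the posterior is Gamma(α + ΣXᵢ, β + n).
Posterior: Gamma(α+S, β+n) = Gamma(5.2+103, 0.7+10) = Gamma(108.2, 10.7).
Mode of Gamma(α,β) for α≥1 is (α−1)/β = 107.2/10.7 = 10.0187.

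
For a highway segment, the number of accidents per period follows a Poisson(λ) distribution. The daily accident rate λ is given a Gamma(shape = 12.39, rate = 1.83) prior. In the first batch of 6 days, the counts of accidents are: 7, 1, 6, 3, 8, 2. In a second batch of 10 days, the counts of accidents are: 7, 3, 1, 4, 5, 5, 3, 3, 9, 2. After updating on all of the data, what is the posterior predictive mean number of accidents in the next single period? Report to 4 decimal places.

With a Gamma(shape α, rate β) prior, the Poisson likelihood is conjugate: the posterior is Gamma(α + ΣXᵢ, β + n).
Batch 1: sum of counts S = 27 over n = 6 days.
After batch 1: Gamma(α+S, β+n) = Gamma(12.39+27, 1.83+6) = Gamma(39.39, 7.83).
Batch 2: sum of counts S = 42 over n = 10 days.
After batch 2: Gamma(α+S, β+n) = Gamma(39.39+42, 7.83+10) = Gamma(81.39, 17.83).
The predictive distribution for one future period is NegBinom with mean α/β = 4.5648.

4.5648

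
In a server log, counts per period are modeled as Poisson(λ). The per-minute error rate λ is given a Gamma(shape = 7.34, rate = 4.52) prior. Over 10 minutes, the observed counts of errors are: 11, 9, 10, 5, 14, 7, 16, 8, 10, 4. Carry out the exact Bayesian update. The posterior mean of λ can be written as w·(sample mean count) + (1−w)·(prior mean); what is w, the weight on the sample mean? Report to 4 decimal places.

0.6887

With a Gamma(shape α, rate β) prior, the Poisson likelihood is conjugate: the posterior is Gamma(α + ΣXᵢ, β + n).
Posterior mean = (α₀+S)/(β₀+n) = [n/(β₀+n)]·(S/n) + [β₀/(β₀+n)]·(α₀/β₀), so only n and β₀ enter the weight.
Weight on data w = n/(β₀+n) = 10/(4.52+10) = 10/14.52 = 0.6887.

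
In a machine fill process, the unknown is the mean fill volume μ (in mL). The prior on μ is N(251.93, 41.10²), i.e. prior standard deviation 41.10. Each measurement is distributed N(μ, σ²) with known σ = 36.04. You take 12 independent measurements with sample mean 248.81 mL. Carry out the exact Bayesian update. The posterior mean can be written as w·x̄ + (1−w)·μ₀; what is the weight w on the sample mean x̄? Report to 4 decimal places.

For Normal data with known variance σ², a Normal(μ₀, σ₀²) prior on μ is conjugate. Posterior precision = 1/σ₀² + n/σ²; posterior mean is the precision-weighted average of μ₀ and x̄.
σ₀² = 41.10² = 1689.21, σ² = 36.04² = 1298.8816. Prior precision 1/σ₀² = 1/1689.21; data precision n/σ² = 12/1298.8816.
w = (n/σ²)/(1/σ₀² + n/σ²) = n·σ₀²/(σ² + n·σ₀²) = 12·1689.21/(1298.8816 + 12·1689.21) = 20270.52/21569.4016 = 0.9398.

0.9398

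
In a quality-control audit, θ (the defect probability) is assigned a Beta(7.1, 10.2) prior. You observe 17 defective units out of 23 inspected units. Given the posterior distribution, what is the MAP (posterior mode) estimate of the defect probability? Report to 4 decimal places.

The Beta prior is conjugate to a Binomial/Bernoulli likelihood; the update adds successes to α and failures to β.
Posterior: Beta(α+k, β+n−k) = Beta(7.1+17, 10.2+6) = Beta(24.1, 16.2).
Mode of Beta(a,b) for a,b>1 is (a−1)/(a+b−2) = 23.1/38.3 = 0.6031.

0.6031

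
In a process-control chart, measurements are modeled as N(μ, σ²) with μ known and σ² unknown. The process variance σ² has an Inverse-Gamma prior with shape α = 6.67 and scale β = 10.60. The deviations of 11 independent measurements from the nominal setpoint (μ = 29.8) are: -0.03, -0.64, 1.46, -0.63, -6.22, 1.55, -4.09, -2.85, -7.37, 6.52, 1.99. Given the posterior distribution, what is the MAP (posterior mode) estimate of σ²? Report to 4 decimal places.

7.2463

With known mean μ and an Inverse-Gamma(α, β) prior on σ², the Normal likelihood is conjugate: posterior is Inv-Gamma(α + n/2, β + Σ(xᵢ−μ)²/2).
Σ(xᵢ−μ)² = (-0.03)² + (-0.64)² + (1.46)² + (-0.63)² + (-6.22)² + (1.55)² + (-4.09)² + (-2.85)² + (-7.37)² + (6.52)² + (1.99)² = 169.6679.
Posterior: Inv-Gamma(6.67 + 11/2, 10.60 + 169.6679/2) = Inv-Gamma(12.17, 95.43395).
Mode = β/(α+1) = 95.43395/13.17 = 7.2463.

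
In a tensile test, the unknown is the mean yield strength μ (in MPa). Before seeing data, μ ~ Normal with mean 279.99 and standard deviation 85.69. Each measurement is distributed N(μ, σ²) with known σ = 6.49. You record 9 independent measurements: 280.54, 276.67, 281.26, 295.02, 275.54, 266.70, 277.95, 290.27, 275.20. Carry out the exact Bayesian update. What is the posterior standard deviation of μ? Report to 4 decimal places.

For Normal data with known variance σ², a Normal(μ₀, σ₀²) prior on μ is conjugate. Posterior precision = 1/σ₀² + n/σ²; posterior mean is the precision-weighted average of μ₀ and x̄.
σ₀² = 85.69² = 7342.7761, σ² = 6.49² = 42.1201; σ² + n·σ₀² = 42.1201 + 9·7342.7761 = 66127.105.
Posterior precision = 1/σ₀² + n/σ² = 1/7342.7761 + 9/42.1201 = (σ² + n·σ₀²)/(σ₀²σ²) = 66127.105/(7342.7761·42.1201); posterior variance σₙ² = σ₀²σ²/(σ² + n·σ₀²) = 7342.7761·42.1201/66127.105 = 4.677030.
Posterior SD = √σₙ² = √(7342.7761·42.1201/66127.105) = 2.1626.

2.1626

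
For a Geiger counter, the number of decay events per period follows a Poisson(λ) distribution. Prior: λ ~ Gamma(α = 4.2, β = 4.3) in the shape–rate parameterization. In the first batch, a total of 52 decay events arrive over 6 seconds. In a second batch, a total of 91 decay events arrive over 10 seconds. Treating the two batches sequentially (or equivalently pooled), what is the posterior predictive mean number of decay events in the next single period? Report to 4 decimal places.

With a Gamma(shape α, rate β) prior, the Poisson likelihood is conjugate: the posterior is Gamma(α + ΣXᵢ, β + n).
After batch 1: Gamma(α+S, β+n) = Gamma(4.2+52, 4.3+6) = Gamma(56.2, 10.3).
After batch 2: Gamma(α+S, β+n) = Gamma(56.2+91, 10.3+10) = Gamma(147.2, 20.3).
The predictive distribution for one future period is NegBinom with mean α/β = 7.2512.

7.2512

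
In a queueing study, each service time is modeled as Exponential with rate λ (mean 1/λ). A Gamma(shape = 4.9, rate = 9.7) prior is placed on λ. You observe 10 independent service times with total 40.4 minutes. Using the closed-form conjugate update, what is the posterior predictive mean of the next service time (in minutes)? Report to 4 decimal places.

With a Gamma(shape α, rate β) prior on the exponential rate λ, the posterior after n observations with total T = Σxᵢ is Gamma(α+n, β+T).
Posterior: Gamma(4.9+10, 9.7+40.4) = Gamma(14.9, 50.1).
The predictive distribution for the next observation is Lomax; its mean is β/(α−1) = 50.1/13.9 = 3.6043.

3.6043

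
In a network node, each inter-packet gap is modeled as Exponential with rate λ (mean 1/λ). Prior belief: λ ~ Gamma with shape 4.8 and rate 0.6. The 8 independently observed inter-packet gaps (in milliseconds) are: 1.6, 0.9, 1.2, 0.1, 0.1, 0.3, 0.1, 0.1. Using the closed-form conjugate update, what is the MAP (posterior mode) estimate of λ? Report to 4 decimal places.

2.3600

With a Gamma(shape α, rate β) prior on the exponential rate λ, the posterior after n observations with total T = Σxᵢ is Gamma(α+n, β+T).
Sum of observations T = 4.4 milliseconds; n = 8.
Posterior: Gamma(4.8+8, 0.6+4.4) = Gamma(12.8, 5.0).
Mode = (α−1)/β = 2.3600.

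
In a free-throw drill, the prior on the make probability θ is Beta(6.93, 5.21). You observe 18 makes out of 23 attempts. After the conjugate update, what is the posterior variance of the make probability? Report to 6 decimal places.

0.005704

The Beta prior is conjugate to a Binomial/Bernoulli likelihood; the update adds successes to α and failures to β.
Posterior: Beta(α+k, β+n−k) = Beta(6.93+18, 5.21+5) = Beta(24.93, 10.21).
Var = αβ/((α+β)²(α+β+1)) = 24.93·10.21/(35.14²·36.14) = 0.005704.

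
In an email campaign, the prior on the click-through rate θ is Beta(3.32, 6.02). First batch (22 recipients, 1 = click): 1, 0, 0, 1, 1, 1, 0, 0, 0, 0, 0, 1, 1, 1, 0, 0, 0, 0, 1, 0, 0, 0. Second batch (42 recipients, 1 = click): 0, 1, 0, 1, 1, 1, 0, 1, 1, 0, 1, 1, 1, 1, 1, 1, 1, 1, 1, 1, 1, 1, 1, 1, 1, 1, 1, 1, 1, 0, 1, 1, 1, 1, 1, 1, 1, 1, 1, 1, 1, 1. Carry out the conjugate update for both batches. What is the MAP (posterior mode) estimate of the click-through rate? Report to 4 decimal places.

0.6633

The Beta prior is conjugate to a Binomial/Bernoulli likelihood; the update adds successes to α and failures to β.
After batch 1: Beta(3.32+8, 6.02+14) = Beta(11.32, 20.02).
After batch 2: Beta(11.32+37, 20.02+5) = Beta(48.32, 25.02).
Mode of Beta(a,b) for a,b>1 is (a−1)/(a+b−2) = 47.32/71.34 = 0.6633.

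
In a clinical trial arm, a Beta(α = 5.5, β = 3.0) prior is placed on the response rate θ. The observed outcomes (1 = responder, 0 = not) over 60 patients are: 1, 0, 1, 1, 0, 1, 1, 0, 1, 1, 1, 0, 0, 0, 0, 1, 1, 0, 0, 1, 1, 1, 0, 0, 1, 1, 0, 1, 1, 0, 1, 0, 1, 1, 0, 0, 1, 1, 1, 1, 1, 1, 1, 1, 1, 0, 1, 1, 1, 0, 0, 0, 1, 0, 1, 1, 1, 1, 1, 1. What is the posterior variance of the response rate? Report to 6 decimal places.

The Beta prior is conjugate to a Binomial/Bernoulli likelihood; the update adds successes to α and failures to β.
Posterior: Beta(α+k, β+n−k) = Beta(5.5+39, 3.0+21) = Beta(44.5, 24.0).
Var = αβ/((α+β)²(α+β+1)) = 44.5·24.0/(68.5²·69.5) = 0.003275.

0.003275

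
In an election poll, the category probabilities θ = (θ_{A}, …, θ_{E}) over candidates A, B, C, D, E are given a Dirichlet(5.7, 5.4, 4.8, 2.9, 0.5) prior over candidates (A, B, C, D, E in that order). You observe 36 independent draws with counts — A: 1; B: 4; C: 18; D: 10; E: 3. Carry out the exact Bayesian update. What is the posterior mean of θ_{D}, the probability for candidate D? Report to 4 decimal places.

0.2333

The Dirichlet prior is conjugate to the Multinomial likelihood: each posterior αⱼ = prior αⱼ + observed count nⱼ.
Posterior concentration: (6.7, 9.4, 22.8, 12.9, 3.5), total = 55.3.
E[θ_{D}|data] = α_{D}/Σα = 12.9/55.3 = 0.2333.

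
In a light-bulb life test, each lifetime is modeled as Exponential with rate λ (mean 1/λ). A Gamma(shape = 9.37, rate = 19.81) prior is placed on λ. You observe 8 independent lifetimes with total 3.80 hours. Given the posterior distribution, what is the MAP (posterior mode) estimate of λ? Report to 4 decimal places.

With a Gamma(shape α, rate β) prior on the exponential rate λ, the posterior after n observations with total T = Σxᵢ is Gamma(α+n, β+T).
Posterior: Gamma(9.37+8, 19.81+3.80) = Gamma(17.37, 23.61).
Mode = (α−1)/β = 0.6934.

0.6934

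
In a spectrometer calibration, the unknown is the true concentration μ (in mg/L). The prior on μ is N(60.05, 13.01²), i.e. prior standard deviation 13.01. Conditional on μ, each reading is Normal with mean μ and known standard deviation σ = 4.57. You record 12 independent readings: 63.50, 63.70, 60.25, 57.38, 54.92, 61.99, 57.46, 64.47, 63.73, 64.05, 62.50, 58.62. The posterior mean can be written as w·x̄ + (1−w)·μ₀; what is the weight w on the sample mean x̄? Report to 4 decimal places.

For Normal data with known variance σ², a Normal(μ₀, σ₀²) prior on μ is conjugate. Posterior precision = 1/σ₀² + n/σ²; posterior mean is the precision-weighted average of μ₀ and x̄.
σ₀² = 13.01² = 169.2601, σ² = 4.57² = 20.8849. Prior precision 1/σ₀² = 1/169.2601; data precision n/σ² = 12/20.8849.
w = (n/σ²)/(1/σ₀² + n/σ²) = n·σ₀²/(σ² + n·σ₀²) = 12·169.2601/(20.8849 + 12·169.2601) = 2031.1212/2052.0061 = 0.9898.

0.9898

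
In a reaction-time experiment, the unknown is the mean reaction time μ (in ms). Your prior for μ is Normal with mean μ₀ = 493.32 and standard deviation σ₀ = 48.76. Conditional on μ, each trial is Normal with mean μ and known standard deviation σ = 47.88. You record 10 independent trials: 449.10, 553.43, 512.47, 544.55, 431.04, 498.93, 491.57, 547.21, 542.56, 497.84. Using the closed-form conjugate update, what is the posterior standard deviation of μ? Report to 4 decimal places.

14.4599

For Normal data with known variance σ², a Normal(μ₀, σ₀²) prior on μ is conjugate. Posterior precision = 1/σ₀² + n/σ²; posterior mean is the precision-weighted average of μ₀ and x̄.
σ₀² = 48.76² = 2377.5376, σ² = 47.88² = 2292.4944; σ² + n·σ₀² = 2292.4944 + 10·2377.5376 = 26067.8704.
Posterior precision = 1/σ₀² + n/σ² = 1/2377.5376 + 10/2292.4944 = (σ² + n·σ₀²)/(σ₀²σ²) = 26067.8704/(2377.5376·2292.4944); posterior variance σₙ² = σ₀²σ²/(σ² + n·σ₀²) = 2377.5376·2292.4944/26067.8704 = 209.088489.
Posterior SD = √σₙ² = √(2377.5376·2292.4944/26067.8704) = 14.4599.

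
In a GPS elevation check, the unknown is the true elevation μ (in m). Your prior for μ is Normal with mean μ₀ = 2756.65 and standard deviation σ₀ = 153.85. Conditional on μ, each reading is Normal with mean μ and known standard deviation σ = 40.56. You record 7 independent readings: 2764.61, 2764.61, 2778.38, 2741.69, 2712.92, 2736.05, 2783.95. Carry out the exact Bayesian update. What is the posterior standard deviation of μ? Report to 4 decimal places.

15.2547

For Normal data with known variance σ², a Normal(μ₀, σ₀²) prior on μ is conjugate. Posterior precision = 1/σ₀² + n/σ²; posterior mean is the precision-weighted average of μ₀ and x̄.
σ₀² = 153.85² = 23669.8225, σ² = 40.56² = 1645.1136; σ² + n·σ₀² = 1645.1136 + 7·23669.8225 = 167333.8711.
Posterior precision = 1/σ₀² + n/σ² = 1/23669.8225 + 7/1645.1136 = (σ² + n·σ₀²)/(σ₀²σ²) = 167333.8711/(23669.8225·1645.1136); posterior variance σₙ² = σ₀²σ²/(σ² + n·σ₀²) = 23669.8225·1645.1136/167333.8711 = 232.705708.
Posterior SD = √σₙ² = √(23669.8225·1645.1136/167333.8711) = 15.2547.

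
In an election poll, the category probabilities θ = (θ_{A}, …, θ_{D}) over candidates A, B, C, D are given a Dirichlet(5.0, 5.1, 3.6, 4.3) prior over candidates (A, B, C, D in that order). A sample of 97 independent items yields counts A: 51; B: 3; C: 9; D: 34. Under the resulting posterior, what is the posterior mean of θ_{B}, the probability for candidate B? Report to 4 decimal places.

0.0704

The Dirichlet prior is conjugate to the Multinomial likelihood: each posterior αⱼ = prior αⱼ + observed count nⱼ.
Posterior concentration: (56.0, 8.1, 12.6, 38.3), total = 115.0.
E[θ_{B}|data] = α_{B}/Σα = 8.1/115.0 = 0.0704.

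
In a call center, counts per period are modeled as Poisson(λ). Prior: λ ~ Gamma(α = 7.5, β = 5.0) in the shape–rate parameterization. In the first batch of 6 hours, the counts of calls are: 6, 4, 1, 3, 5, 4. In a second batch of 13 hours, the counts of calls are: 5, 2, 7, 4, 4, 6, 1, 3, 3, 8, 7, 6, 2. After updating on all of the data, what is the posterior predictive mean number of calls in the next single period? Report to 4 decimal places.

With a Gamma(shape α, rate β) prior, the Poisson likelihood is conjugate: the posterior is Gamma(α + ΣXᵢ, β + n).
Batch 1: sum of counts S = 23 over n = 6 hours.
After batch 1: Gamma(α+S, β+n) = Gamma(7.5+23, 5.0+6) = Gamma(30.5, 11.0).
Batch 2: sum of counts S = 58 over n = 13 hours.
After batch 2: Gamma(α+S, β+n) = Gamma(30.5+58, 11.0+13) = Gamma(88.5, 24.0).
The predictive distribution for one future period is NegBinom with mean α/β = 3.6875.

3.6875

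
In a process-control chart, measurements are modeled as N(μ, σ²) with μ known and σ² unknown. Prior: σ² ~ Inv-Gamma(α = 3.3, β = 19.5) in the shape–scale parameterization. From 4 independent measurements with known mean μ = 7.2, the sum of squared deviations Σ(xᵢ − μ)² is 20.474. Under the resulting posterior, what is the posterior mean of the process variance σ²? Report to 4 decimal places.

With known mean μ and an Inverse-Gamma(α, β) prior on σ², the Normal likelihood is conjugate: posterior is Inv-Gamma(α + n/2, β + Σ(xᵢ−μ)²/2).
Posterior: Inv-Gamma(3.3 + 4/2, 19.5 + 20.474/2) = Inv-Gamma(5.30, 29.7370).
E[σ²|data] = β/(α−1) = 29.7370/4.30 = 6.9156.

6.9156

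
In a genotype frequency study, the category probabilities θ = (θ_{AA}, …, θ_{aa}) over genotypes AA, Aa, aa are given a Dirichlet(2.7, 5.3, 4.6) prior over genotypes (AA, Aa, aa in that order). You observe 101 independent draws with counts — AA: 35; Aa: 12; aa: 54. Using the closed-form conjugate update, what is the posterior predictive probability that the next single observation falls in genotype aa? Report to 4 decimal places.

The Dirichlet prior is conjugate to the Multinomial likelihood: each posterior αⱼ = prior αⱼ + observed count nⱼ.
Posterior concentration: (37.7, 17.3, 58.6), total = 113.6.
P(next = aa | data) = α_{aa}/Σα = 0.5158.

0.5158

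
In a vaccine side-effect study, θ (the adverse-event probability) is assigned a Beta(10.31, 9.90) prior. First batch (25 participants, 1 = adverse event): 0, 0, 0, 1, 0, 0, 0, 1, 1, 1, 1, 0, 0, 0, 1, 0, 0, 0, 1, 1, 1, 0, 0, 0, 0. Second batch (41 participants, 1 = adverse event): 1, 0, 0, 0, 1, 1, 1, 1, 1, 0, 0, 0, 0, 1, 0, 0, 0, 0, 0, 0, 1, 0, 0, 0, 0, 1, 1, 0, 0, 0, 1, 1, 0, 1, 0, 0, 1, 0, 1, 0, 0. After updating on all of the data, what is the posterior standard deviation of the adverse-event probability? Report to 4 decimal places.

0.0524

The Beta prior is conjugate to a Binomial/Bernoulli likelihood; the update adds successes to α and failures to β.
After batch 1: Beta(10.31+9, 9.90+16) = Beta(19.31, 25.90).
After batch 2: Beta(19.31+15, 25.90+26) = Beta(34.31, 51.90).
Var = αβ/((α+β)²(α+β+1)) = 34.31·51.90/(86.21²·87.21) = 0.00274730; SD = √0.00274730 = 0.0524.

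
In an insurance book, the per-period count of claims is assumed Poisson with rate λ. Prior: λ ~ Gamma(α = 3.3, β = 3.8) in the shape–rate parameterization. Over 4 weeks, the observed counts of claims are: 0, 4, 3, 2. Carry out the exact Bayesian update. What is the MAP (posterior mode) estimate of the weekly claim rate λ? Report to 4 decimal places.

With a Gamma(shape α, rate β) prior, the Poisson likelihood is conjugate: the posterior is Gamma(α + ΣXᵢ, β + n).
Sum of counts S = 9 over n = 4 weeks.
Posterior: Gamma(α+S, β+n) = Gamma(3.3+9, 3.8+4) = Gamma(12.3, 7.8).
Mode of Gamma(α,β) for α≥1 is (α−1)/β = 11.3/7.8 = 1.4487.

1.4487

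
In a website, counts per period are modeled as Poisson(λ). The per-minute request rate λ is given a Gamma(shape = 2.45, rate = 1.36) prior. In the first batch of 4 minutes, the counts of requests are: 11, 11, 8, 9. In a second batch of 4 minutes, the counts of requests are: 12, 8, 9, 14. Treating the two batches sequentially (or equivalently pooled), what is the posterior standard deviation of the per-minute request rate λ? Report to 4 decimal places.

With a Gamma(shape α, rate β) prior, the Poisson likelihood is conjugate: the posterior is Gamma(α + ΣXᵢ, β + n).
Batch 1: sum of counts S = 39 over n = 4 minutes.
After batch 1: Gamma(α+S, β+n) = Gamma(2.45+39, 1.36+4) = Gamma(41.45, 5.36).
Batch 2: sum of counts S = 43 over n = 4 minutes.
After batch 2: Gamma(α+S, β+n) = Gamma(41.45+43, 5.36+4) = Gamma(84.45, 9.36).
SD = √α/β = √84.45/9.36 = 0.9818.

0.9818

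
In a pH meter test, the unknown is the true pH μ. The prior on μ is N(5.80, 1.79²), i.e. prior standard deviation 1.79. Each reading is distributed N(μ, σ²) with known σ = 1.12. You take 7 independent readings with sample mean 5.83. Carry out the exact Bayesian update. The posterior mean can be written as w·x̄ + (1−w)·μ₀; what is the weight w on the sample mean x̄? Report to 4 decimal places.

0.9470

For Normal data with known variance σ², a Normal(μ₀, σ₀²) prior on μ is conjugate. Posterior precision = 1/σ₀² + n/σ²; posterior mean is the precision-weighted average of μ₀ and x̄.
σ₀² = 1.79² = 3.2041, σ² = 1.12² = 1.2544. Prior precision 1/σ₀² = 1/3.2041; data precision n/σ² = 7/1.2544.
w = (n/σ²)/(1/σ₀² + n/σ²) = n·σ₀²/(σ² + n·σ₀²) = 7·3.2041/(1.2544 + 7·3.2041) = 22.4287/23.6831 = 0.9470.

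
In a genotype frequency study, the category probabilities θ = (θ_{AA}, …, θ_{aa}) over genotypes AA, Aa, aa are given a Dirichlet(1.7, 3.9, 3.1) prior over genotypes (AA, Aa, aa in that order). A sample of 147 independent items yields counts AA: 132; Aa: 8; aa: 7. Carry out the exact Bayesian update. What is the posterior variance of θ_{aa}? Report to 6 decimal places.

The Dirichlet prior is conjugate to the Multinomial likelihood: each posterior αⱼ = prior αⱼ + observed count nⱼ.
Posterior concentration: (133.7, 11.9, 10.1), total = 155.7.
Var[θ_j] = α_j(Σα−α_j)/((Σα)²(Σα+1)) = 10.1·145.6/(155.7²·156.7) = 0.000387.

0.000387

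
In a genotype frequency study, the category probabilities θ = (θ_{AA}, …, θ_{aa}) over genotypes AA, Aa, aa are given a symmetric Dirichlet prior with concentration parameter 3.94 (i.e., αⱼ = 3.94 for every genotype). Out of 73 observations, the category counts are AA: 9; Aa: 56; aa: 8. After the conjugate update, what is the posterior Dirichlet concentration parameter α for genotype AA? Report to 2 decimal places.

The Dirichlet prior is conjugate to the Multinomial likelihood: each posterior αⱼ = prior αⱼ + observed count nⱼ.
Posterior concentration: (12.94, 59.94, 11.94), total = 84.82.
α_{AA} = 3.94 + 9 = 12.94.

12.94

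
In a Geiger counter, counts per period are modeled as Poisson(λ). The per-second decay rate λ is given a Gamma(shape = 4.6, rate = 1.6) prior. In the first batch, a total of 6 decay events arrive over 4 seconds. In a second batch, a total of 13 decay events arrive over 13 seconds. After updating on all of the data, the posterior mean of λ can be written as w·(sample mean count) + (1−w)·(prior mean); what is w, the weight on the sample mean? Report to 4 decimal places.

With a Gamma(shape α, rate β) prior, the Poisson likelihood is conjugate: the posterior is Gamma(α + ΣXᵢ, β + n).
Total number of seconds: n = 4 + 13 = 17.
Posterior mean = (α₀+S)/(β₀+n) = [n/(β₀+n)]·(S/n) + [β₀/(β₀+n)]·(α₀/β₀), so only n and β₀ enter the weight.
Weight on data w = n/(β₀+n) = 17/(1.6+17) = 17/18.6 = 0.9140.

0.9140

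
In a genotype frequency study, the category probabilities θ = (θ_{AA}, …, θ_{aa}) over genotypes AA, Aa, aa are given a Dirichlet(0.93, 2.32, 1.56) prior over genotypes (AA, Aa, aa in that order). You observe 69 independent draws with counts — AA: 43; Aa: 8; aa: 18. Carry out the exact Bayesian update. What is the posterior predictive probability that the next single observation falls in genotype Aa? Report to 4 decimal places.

The Dirichlet prior is conjugate to the Multinomial likelihood: each posterior αⱼ = prior αⱼ + observed count nⱼ.
Posterior concentration: (43.93, 10.32, 19.56), total = 73.81.
P(next = Aa | data) = α_{Aa}/Σα = 0.1398.

0.1398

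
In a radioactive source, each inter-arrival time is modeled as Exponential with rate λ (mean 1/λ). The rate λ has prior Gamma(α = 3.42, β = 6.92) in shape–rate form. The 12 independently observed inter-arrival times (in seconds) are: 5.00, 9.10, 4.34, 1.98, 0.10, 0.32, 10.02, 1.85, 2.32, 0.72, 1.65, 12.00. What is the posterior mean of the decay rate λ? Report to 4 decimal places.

0.2738

With a Gamma(shape α, rate β) prior on the exponential rate λ, the posterior after n observations with total T = Σxᵢ is Gamma(α+n, β+T).
Sum of observations T = 49.40 seconds; n = 12.
Posterior: Gamma(3.42+12, 6.92+49.40) = Gamma(15.42, 56.32).
Posterior mean of λ = α/β = 15.42/56.32 = 0.2738.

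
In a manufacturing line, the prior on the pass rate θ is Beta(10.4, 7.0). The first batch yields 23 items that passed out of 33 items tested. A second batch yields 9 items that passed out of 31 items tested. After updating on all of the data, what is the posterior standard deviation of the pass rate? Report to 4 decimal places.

0.0550

The Beta prior is conjugate to a Binomial/Bernoulli likelihood; the update adds successes to α and failures to β.
After batch 1: Beta(10.4+23, 7.0+10) = Beta(33.4, 17.0).
After batch 2: Beta(33.4+9, 17.0+22) = Beta(42.4, 39.0).
Var = αβ/((α+β)²(α+β+1)) = 42.4·39.0/(81.4²·82.4) = 0.00302869; SD = √0.00302869 = 0.0550.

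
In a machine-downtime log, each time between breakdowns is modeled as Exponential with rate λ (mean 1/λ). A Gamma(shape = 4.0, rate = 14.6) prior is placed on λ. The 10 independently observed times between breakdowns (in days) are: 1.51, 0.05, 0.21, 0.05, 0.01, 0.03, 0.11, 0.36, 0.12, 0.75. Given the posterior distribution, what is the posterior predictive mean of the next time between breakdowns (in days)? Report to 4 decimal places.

With a Gamma(shape α, rate β) prior on the exponential rate λ, the posterior after n observations with total T = Σxᵢ is Gamma(α+n, β+T).
Sum of observations T = 3.20 days; n = 10.
Posterior: Gamma(4.0+10, 14.6+3.20) = Gamma(14.0, 17.80).
The predictive distribution for the next observation is Lomax; its mean is β/(α−1) = 17.80/13.0 = 1.3692.

1.3692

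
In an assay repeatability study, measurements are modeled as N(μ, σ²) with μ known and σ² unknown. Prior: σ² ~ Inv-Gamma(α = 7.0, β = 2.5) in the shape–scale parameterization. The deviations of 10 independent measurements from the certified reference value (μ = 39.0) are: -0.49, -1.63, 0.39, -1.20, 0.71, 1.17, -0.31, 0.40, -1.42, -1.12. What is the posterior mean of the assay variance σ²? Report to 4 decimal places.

0.6768

With known mean μ and an Inverse-Gamma(α, β) prior on σ², the Normal likelihood is conjugate: posterior is Inv-Gamma(α + n/2, β + Σ(xᵢ−μ)²/2).
Σ(xᵢ−μ)² = (-0.49)² + (-1.63)² + (0.39)² + (-1.20)² + (0.71)² + (1.17)² + (-0.31)² + (0.40)² + (-1.42)² + (-1.12)² = 9.8890.
Posterior: Inv-Gamma(7.0 + 10/2, 2.5 + 9.8890/2) = Inv-Gamma(12.00, 7.44450).
E[σ²|data] = β/(α−1) = 7.44450/11.00 = 0.6768.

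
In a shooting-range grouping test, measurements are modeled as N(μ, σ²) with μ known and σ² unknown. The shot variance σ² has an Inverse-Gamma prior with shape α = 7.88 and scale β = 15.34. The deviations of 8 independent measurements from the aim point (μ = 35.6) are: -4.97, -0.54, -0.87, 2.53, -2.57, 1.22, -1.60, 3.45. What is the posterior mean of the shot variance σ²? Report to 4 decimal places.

With known mean μ and an Inverse-Gamma(α, β) prior on σ², the Normal likelihood is conjugate: posterior is Inv-Gamma(α + n/2, β + Σ(xᵢ−μ)²/2).
Σ(xᵢ−μ)² = (-4.97)² + (-0.54)² + (-0.87)² + (2.53)² + (-2.57)² + (1.22)² + (-1.60)² + (3.45)² = 54.7061.
Posterior: Inv-Gamma(7.88 + 8/2, 15.34 + 54.7061/2) = Inv-Gamma(11.88, 42.69305).
E[σ²|data] = β/(α−1) = 42.69305/10.88 = 3.9240.

3.9240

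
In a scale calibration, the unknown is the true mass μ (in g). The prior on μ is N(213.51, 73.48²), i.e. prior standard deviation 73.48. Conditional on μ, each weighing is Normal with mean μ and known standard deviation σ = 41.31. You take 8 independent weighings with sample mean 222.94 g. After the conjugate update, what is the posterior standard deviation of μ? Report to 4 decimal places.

For Normal data with known variance σ², a Normal(μ₀, σ₀²) prior on μ is conjugate. Posterior precision = 1/σ₀² + n/σ²; posterior mean is the precision-weighted average of μ₀ and x̄.
σ₀² = 73.48² = 5399.3104, σ² = 41.31² = 1706.5161; σ² + n·σ₀² = 1706.5161 + 8·5399.3104 = 44900.9993.
Posterior precision = 1/σ₀² + n/σ² = 1/5399.3104 + 8/1706.5161 = (σ² + n·σ₀²)/(σ₀²σ²) = 44900.9993/(5399.3104·1706.5161); posterior variance σₙ² = σ₀²σ²/(σ² + n·σ₀²) = 5399.3104·1706.5161/44900.9993 = 205.207240.
Posterior SD = √σₙ² = √(5399.3104·1706.5161/44900.9993) = 14.3251.

14.3251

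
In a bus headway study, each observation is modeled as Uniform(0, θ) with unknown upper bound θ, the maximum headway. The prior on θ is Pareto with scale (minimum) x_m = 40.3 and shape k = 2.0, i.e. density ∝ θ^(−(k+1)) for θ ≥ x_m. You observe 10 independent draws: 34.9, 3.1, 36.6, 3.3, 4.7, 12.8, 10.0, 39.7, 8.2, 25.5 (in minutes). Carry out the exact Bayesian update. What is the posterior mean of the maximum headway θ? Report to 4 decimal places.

A Pareto(scale x_m, shape k) prior on the upper bound θ of Uniform(0, θ) is conjugate: posterior is Pareto(max(x_m, max xᵢ), k + n).
Sample maximum = 39.7; prior scale x_m = 40.3 → posterior scale = max = 40.3.
Posterior shape = 2.0 + 10 = 12.0.
E[θ|data] = k·x_m/(k−1) = 12.0·40.3/11.0 = 43.9636.

43.9636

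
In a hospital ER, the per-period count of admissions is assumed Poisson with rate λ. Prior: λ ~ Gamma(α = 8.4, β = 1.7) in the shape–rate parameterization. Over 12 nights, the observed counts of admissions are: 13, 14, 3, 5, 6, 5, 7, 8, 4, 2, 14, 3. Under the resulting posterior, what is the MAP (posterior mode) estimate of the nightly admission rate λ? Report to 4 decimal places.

With a Gamma(shape α, rate β) prior, the Poisson likelihood is conjugate: the posterior is Gamma(α + ΣXᵢ, β + n).
Sum of counts S = 84 over n = 12 nights.
Posterior: Gamma(α+S, β+n) = Gamma(8.4+84, 1.7+12) = Gamma(92.4, 13.7).
Mode of Gamma(α,β) for α≥1 is (α−1)/β = 91.4/13.7 = 6.6715.

6.6715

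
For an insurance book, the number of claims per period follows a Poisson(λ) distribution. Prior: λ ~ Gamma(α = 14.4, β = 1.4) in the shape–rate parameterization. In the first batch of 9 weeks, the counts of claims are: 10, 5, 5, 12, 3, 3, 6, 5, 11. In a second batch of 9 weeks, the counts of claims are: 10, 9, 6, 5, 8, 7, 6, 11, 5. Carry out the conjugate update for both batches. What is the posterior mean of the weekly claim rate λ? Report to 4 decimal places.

With a Gamma(shape α, rate β) prior, the Poisson likelihood is conjugate: the posterior is Gamma(α + ΣXᵢ, β + n).
Batch 1: sum of counts S = 60 over n = 9 weeks.
After batch 1: Gamma(α+S, β+n) = Gamma(14.4+60, 1.4+9) = Gamma(74.4, 10.4).
Batch 2: sum of counts S = 67 over n = 9 weeks.
After batch 2: Gamma(α+S, β+n) = Gamma(74.4+67, 10.4+9) = Gamma(141.4, 19.4).
Posterior mean = α/β = 141.4/19.4 = 7.2887.

7.2887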